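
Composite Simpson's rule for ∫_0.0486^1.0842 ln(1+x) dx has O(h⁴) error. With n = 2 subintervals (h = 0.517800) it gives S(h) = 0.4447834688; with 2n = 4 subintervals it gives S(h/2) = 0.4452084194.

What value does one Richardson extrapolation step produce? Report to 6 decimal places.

0.445237

Method order is 4; weight 2^4 = 16.
16*0.4452084194 = 7.1233347104; subtract 0.4447834688 → 6.6785512416
6.6785512416 ÷ 15 = 0.4452367494
Correction |R − A(h/2)| = 2.833e-05; gap |A(h/2) − A(h)| = 4.250e-04.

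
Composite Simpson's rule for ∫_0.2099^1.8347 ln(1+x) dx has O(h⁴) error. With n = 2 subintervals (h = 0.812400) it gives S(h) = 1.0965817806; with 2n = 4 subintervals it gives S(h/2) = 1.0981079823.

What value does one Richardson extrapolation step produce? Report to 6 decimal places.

1.098210

r = 4, so 2^r = 16.
Top: 16(1.0981079823) − (1.0965817806) = 16.4731459362
Extrapolated: 16.4731459362 / 15 = 1.0982097291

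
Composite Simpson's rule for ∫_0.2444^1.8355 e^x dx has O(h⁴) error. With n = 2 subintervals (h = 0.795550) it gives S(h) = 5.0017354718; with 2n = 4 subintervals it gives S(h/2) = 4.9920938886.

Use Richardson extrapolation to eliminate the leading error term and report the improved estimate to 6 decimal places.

Method order is 4; weight 2^4 = 16.
Difference of the inputs: 4.9920938886 − 5.0017354718 = -0.0096415832
Correction (A(h/2) − A(h))/(16 − 1) = (-0.0096415832)/15 = -0.0006427722
R = 4.9920938886 − 0.0006427722 = 4.9914511164

4.991451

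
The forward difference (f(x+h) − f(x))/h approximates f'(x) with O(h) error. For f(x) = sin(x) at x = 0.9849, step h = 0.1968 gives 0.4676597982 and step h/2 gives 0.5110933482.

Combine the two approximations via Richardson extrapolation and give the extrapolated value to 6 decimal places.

r = 1, so 2^r = 2.
Weighted: 1.0221866964 − 0.4676597982 = 0.5545268982
R = 0.5545268982/1 = 0.5545268982
Gap between inputs: 4.343e-02; correction applied: +0.0434335500.

0.554527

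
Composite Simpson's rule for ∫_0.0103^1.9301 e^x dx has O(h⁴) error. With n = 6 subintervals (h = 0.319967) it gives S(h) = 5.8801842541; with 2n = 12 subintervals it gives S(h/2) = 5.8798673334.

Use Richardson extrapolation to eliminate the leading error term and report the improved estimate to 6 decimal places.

5.879846

Leading term ∝ h^4; use weight 16 = 2^4.
16·5.8798673334 − 5.8801842541 = 88.1976930803
(16·5.8798673334 − 5.8801842541)/(16 − 1) = 5.8798462054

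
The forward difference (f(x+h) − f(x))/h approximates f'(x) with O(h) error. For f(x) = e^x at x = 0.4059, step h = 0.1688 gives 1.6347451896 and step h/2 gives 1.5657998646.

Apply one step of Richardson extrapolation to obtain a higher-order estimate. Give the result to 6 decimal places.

1.496855

r = 1: numerator weight 2, denominator 1.
2^1·A(h/2) = 3.1315997292; minus A(h) gives 1.4968545396.
Divide by 2^1 − 1 = 1.
R = 1.4968545396/1 = 1.4968545396
Correction |R − A(h/2)| = 6.895e-02; gap |A(h/2) − A(h)| = 6.895e-02.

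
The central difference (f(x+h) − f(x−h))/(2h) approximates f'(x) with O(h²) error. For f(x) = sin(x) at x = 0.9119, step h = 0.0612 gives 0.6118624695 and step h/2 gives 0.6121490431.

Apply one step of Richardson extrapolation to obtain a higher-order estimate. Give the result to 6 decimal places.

r = 2, so 2^r = 4.
Difference of the inputs: 0.6121490431 − 0.6118624695 = 0.0002865736
Correction (A(h/2) − A(h))/(4 − 1) = 0.0002865736/3 = 0.0000955245
R = 0.6121490431 + 0.0000955245 = 0.6122445676

0.612245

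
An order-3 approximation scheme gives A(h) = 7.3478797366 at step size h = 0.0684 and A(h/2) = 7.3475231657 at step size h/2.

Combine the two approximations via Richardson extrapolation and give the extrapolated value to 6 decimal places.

7.347472

With r = 3 the leading error scales as h^3, so the weight is 2^3 = 8.
2^3*A(h/2) = 58.7801853256; minus A(h) gives 51.4323055890.
Denominator 8 − 1 = 7.
(8*7.3475231657 − 7.3478797366)/(8 − 1) = 7.3474722270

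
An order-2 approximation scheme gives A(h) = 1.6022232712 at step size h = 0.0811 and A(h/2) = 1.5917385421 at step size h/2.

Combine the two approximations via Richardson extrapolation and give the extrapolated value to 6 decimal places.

1.588244

Leading term ∝ h^2; use weight 4 = 2^2.
Top: 4(1.5917385421) − (1.6022232712) = 4.7647308972
Divide by 2^2 − 1 = 3.
So the Richardson estimate is 1.5882436324.
Shift from A(h/2): −0.0034949097.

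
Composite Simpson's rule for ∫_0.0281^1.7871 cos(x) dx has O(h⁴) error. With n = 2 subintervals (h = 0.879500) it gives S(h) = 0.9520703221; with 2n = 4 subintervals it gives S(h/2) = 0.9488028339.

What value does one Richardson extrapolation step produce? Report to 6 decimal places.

0.948585

Order 4 gives 2^r = 16 and 2^r − 1 = 15.
Numerator 16×A(h/2) − A(h) = 16×0.9488028339 − 0.9520703221 = 14.2287750203
Denominator 16 − 1 = 15.
Extrapolated: 14.2287750203 / 15 = 0.9485850014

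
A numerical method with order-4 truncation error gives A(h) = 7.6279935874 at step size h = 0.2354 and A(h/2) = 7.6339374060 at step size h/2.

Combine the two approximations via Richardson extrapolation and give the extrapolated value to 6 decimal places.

Method order is 4; weight 2^4 = 16.
2^4*A(h/2) = 122.1429984960; minus A(h) gives 114.5150049086.
Denominator 16 − 1 = 15.
114.5150049086 ÷ 15 = 7.6343336606

7.634334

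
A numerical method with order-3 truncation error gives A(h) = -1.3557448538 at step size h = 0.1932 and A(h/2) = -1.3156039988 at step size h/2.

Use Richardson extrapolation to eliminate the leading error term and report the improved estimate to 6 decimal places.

Leading term ∝ h^3; use weight 8 = 2^3.
A(h/2) − A(h) = -1.3156039988 − (-1.3557448538) = 0.0401408550
Correction (A(h/2) − A(h))/(8 − 1) = 0.0401408550/7 = 0.0057344079
R = -1.3156039988 + 0.0057344079 = -1.3098695909
Shift from A(h/2): +0.0057344079.

-1.309870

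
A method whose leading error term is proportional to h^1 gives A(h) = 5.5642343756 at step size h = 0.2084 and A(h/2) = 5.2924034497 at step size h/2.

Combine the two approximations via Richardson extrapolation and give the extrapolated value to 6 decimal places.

Order 1 gives 2^r = 2 and 2^r − 1 = 1.
2*5.2924034497 − 5.5642343756 = 5.0205725238
Denominator 2 − 1 = 1.
(2*5.2924034497 − 5.5642343756)/(2 − 1) = 5.0205725238
Correction |R − A(h/2)| = 2.718e-01; gap |A(h/2) − A(h)| = 2.718e-01.

5.020573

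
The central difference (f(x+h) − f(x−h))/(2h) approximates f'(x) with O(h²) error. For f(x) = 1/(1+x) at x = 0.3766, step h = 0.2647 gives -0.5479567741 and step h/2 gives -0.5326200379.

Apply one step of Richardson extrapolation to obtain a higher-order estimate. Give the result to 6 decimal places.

-0.527508

The method has order 2: 2^2 = 4.
4 × (-0.5326200379) = -2.1304801516; subtract (-0.5479567741) → -1.5825233775
Denominator 4 − 1 = 3.
Extrapolated: (-1.5825233775) / 3 = -0.5275077925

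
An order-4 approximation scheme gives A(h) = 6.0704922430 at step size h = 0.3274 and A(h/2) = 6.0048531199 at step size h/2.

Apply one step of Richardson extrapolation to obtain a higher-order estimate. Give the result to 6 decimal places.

6.000477

Error is O(h^4); halving h shrinks it by 2^4 = 16.
16*6.0048531199 = 96.0776499184; 96.0776499184 − 6.0704922430 = 90.0071576754
Divide by 2^4 − 1 = 15.
(16*6.0048531199 − 6.0704922430)/(16 − 1) = 6.0004771784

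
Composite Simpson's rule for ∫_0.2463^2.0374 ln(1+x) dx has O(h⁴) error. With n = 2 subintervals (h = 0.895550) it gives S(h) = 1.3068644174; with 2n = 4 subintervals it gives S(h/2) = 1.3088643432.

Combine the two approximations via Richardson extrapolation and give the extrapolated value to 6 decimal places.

1.308998

r = 4, so 2^r = 16.
16·1.3088643432 = 20.9418294912; subtract 1.3068644174 → 19.6349650738
R = 19.6349650738/15 = 1.3089976716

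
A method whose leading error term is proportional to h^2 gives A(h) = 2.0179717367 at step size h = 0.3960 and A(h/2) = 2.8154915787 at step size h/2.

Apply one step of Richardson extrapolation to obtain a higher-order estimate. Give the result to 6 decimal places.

Error is O(h^2); halving h shrinks it by 2^2 = 4.
4 × 2.8154915787 − 2.0179717367 = 9.2439945781
Denominator 4 − 1 = 3.
Extrapolated: 9.2439945781 / 3 = 3.0813315260
Correction |R − A(h/2)| = 2.658e-01; gap |A(h/2) − A(h)| = 7.975e-01.

3.081332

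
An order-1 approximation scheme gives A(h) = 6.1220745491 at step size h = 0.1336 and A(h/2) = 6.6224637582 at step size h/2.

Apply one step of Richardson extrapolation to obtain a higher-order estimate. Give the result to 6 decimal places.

Error is O(h^1); halving h shrinks it by 2^1 = 2.
2×6.6224637582 = 13.2449275164; 13.2449275164 − 6.1220745491 = 7.1228529673
Denominator 2 − 1 = 1.
So the Richardson estimate is 7.1228529673.

7.122853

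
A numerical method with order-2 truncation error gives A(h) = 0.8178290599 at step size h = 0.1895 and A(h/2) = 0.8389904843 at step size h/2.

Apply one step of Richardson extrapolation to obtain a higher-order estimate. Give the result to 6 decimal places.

0.846044

Order 2 gives 2^r = 4 and 2^r − 1 = 3.
Numerator 4·A(h/2) − A(h) = 4·0.8389904843 − 0.8178290599 = 2.5381328773
R = 2.5381328773/3 = 0.8460442924
Correction |R − A(h/2)| = 7.054e-03; gap |A(h/2) − A(h)| = 2.116e-02.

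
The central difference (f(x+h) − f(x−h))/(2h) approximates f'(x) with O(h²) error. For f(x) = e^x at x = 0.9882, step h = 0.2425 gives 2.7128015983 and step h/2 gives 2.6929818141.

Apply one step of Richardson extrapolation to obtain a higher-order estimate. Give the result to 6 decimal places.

2.686375

Method order is 2; weight 2^2 = 4.
4×2.6929818141 = 10.7719272564; 10.7719272564 − 2.7128015983 = 8.0591256581
Extrapolated: 8.0591256581 / 3 = 2.6863752194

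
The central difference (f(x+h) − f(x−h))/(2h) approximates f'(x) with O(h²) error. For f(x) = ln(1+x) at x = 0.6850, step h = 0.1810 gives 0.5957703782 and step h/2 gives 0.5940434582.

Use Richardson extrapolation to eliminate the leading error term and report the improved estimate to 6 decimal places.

0.593468

r = 2: numerator weight 4, denominator 3.
Top: 4(0.5940434582) − (0.5957703782) = 1.7804034546
Divide by 2^2 − 1 = 3.
1.7804034546 ÷ 3 = 0.5934678182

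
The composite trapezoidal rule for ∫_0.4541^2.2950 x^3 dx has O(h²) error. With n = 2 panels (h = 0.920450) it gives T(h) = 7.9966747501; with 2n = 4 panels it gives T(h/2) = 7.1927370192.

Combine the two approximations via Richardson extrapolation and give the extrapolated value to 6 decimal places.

Method order is 2; weight 2^2 = 4.
4·7.1927370192 = 28.7709480768; subtract 7.9966747501 → 20.7742733267
Denominator 4 − 1 = 3.
Result: 6.9247577756
Gap between inputs: 8.039e-01; correction applied: −0.2679792436.

6.924758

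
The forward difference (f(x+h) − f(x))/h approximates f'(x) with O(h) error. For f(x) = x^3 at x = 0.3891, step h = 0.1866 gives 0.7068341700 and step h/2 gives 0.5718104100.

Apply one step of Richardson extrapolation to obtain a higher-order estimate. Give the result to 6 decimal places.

Leading term ∝ h^1; use weight 2 = 2^1.
Numerator 2*A(h/2) − A(h) = 2*0.5718104100 − 0.7068341700 = 0.4367866500
Extrapolated: 0.4367866500 / 1 = 0.4367866500
Gap between inputs: 1.350e-01; correction applied: −0.1350237600.

0.436787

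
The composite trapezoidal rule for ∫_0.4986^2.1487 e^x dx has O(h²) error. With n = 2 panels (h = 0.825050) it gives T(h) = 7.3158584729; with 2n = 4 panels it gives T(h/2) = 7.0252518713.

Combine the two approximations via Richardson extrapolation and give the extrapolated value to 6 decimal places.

6.928383

With r = 2 the leading error scales as h^2, so the weight is 2^2 = 4.
2^2 × A(h/2) = 28.1010074852; minus A(h) gives 20.7851490123.
Divide by 2^2 − 1 = 3.
Extrapolated: 20.7851490123 / 3 = 6.9283830041
Gap between inputs: 2.906e-01; correction applied: −0.0968688672.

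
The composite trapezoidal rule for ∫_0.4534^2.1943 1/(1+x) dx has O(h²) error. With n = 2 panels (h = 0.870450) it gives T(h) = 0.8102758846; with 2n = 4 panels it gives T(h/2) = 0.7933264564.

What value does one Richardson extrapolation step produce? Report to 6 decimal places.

0.787677

Leading term ∝ h^2; use weight 4 = 2^2.
Numerator 4 × A(h/2) − A(h) = 4 × 0.7933264564 − 0.8102758846 = 2.3630299410
Divide by 2^2 − 1 = 3.
(4 × 0.7933264564 − 0.8102758846)/(4 − 1) = 0.7876766470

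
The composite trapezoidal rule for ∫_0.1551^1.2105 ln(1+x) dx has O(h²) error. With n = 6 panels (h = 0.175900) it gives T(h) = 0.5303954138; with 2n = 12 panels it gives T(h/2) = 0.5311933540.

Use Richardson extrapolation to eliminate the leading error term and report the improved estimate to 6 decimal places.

0.531459

Leading term ∝ h^2; use weight 4 = 2^2.
4×0.5311933540 = 2.1247734160; subtract 0.5303954138 → 1.5943780022
Divide by 2^2 − 1 = 3.
1.5943780022 ÷ 3 = 0.5314593341
Correction |R − A(h/2)| = 2.660e-04; gap |A(h/2) − A(h)| = 7.979e-04.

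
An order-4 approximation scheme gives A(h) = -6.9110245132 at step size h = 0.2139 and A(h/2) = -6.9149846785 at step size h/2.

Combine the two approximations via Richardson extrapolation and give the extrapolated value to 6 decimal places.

-6.915249

Method order is 4; weight 2^4 = 16.
16×(-6.9149846785) = -110.6397548560; subtract (-6.9110245132) → -103.7287303428
Denominator 16 − 1 = 15.
Result: -6.9152486895
Gap between inputs: 3.960e-03; correction applied: −0.0002640110.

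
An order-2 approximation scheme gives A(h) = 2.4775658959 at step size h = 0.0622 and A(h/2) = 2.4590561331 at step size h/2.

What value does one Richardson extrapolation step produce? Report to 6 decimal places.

Method order is 2; weight 2^2 = 4.
Numerator 4·A(h/2) − A(h) = 4·2.4590561331 − 2.4775658959 = 7.3586586365
R = 7.3586586365/3 = 2.4528862122
Shift from A(h/2): −0.0061699209.

2.452886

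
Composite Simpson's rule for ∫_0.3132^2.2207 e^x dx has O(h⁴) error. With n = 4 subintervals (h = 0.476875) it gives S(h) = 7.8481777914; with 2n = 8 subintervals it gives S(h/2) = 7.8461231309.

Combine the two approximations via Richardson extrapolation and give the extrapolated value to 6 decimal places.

7.845986

The method has order 4: 2^4 = 16.
Top: 16(7.8461231309) − (7.8481777914) = 117.6897923030
Extrapolated: 117.6897923030 / 15 = 7.8459861535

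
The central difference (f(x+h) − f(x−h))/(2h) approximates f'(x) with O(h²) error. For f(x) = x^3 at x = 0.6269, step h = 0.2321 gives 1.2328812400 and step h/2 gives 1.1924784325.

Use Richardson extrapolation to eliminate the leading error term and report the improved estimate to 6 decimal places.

r = 2, so 2^r = 4.
Weighted: 4.7699137300 − 1.2328812400 = 3.5370324900
Extrapolated: 3.5370324900 / 3 = 1.1790108300

1.179011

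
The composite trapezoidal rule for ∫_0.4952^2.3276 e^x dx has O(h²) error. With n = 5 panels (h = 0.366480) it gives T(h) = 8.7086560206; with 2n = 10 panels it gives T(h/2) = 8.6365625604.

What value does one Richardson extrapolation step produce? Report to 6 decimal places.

8.612531

r = 2: numerator weight 4, denominator 3.
4×8.6365625604 − 8.7086560206 = 25.8375942210
Denominator 4 − 1 = 3.
R = 25.8375942210/3 = 8.6125314070
Shift from A(h/2): −0.0240311534.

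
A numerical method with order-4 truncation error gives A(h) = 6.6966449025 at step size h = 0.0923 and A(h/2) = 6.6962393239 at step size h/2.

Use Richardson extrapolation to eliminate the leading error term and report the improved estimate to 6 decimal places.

The method has order 4: 2^4 = 16.
2^4 × A(h/2) = 107.1398291824; minus A(h) gives 100.4431842799.
Denominator 16 − 1 = 15.
100.4431842799 ÷ 15 = 6.6962122853
Gap between inputs: 4.056e-04; correction applied: −0.0000270386.

6.696212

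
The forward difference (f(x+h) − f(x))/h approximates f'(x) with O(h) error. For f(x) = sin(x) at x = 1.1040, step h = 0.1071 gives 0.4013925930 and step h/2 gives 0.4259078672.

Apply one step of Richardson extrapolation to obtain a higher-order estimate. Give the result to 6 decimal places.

0.450423

With r = 1 the leading error scales as h^1, so the weight is 2^1 = 2.
Numerator 2*A(h/2) − A(h) = 2*0.4259078672 − 0.4013925930 = 0.4504231414
(2*0.4259078672 − 0.4013925930)/(2 − 1) = 0.4504231414
Correction |R − A(h/2)| = 2.452e-02; gap |A(h/2) − A(h)| = 2.452e-02.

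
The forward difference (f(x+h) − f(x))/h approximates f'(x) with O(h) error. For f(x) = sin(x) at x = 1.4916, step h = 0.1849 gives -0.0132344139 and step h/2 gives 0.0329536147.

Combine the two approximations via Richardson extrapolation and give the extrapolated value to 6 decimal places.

r = 1, so 2^r = 2.
Weighted: 0.0659072294 − (-0.0132344139) = 0.0791416433
Divide by 2^1 − 1 = 1.
So the Richardson estimate is 0.0791416433.
Gap between inputs: 4.619e-02; correction applied: +0.0461880286.

0.079142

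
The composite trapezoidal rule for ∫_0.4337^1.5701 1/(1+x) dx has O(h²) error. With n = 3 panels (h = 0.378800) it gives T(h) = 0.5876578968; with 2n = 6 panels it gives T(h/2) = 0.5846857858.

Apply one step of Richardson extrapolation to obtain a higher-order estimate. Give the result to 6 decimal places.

Order 2 gives 2^r = 4 and 2^r − 1 = 3.
Difference of the inputs: 0.5846857858 − 0.5876578968 = -0.0029721110
Correction (A(h/2) − A(h))/(4 − 1) = (-0.0029721110)/3 = -0.0009907037
R = A(h/2) + (A(h/2) − A(h))/3 = 0.5846857858 − 0.0009907037 = 0.5836950821
Gap between inputs: 2.972e-03; correction applied: −0.0009907037.

0.583695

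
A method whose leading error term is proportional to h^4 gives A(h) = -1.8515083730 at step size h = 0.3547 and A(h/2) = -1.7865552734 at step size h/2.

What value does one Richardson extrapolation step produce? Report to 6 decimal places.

-1.782225

r = 4, so 2^r = 16.
A(h/2) − A(h) = -1.7865552734 − (-1.8515083730) = 0.0649530996
Correction (A(h/2) − A(h))/(16 − 1) = 0.0649530996/15 = 0.0043302066
R = A(h/2) + (A(h/2) − A(h))/15 = -1.7865552734 + 0.0043302066 = -1.7822250668
Correction |R − A(h/2)| = 4.330e-03; gap |A(h/2) − A(h)| = 6.495e-02.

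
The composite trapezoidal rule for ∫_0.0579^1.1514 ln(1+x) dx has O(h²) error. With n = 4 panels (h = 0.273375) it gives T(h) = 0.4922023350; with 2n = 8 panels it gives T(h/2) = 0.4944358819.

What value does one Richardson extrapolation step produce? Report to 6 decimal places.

Error is O(h^2); halving h shrinks it by 2^2 = 4.
Weighted: 1.9777435276 − 0.4922023350 = 1.4855411926
R = 1.4855411926/3 = 0.4951803975
Correction |R − A(h/2)| = 7.445e-04; gap |A(h/2) − A(h)| = 2.234e-03.

0.495180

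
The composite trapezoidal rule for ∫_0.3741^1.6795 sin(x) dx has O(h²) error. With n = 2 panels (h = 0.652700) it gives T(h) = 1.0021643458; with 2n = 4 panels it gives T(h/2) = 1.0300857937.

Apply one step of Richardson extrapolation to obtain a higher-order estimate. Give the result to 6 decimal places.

1.039393

With r = 2 the leading error scales as h^2, so the weight is 2^2 = 4.
4·1.0300857937 = 4.1203431748; 4.1203431748 − 1.0021643458 = 3.1181788290
Extrapolated: 3.1181788290 / 3 = 1.0393929430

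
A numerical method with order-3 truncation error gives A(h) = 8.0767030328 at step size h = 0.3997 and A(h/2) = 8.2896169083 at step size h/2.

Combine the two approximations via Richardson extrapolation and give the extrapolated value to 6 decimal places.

8.320033

r = 3, so 2^r = 8.
Top: 8(8.2896169083) − (8.0767030328) = 58.2402322336
(8 × 8.2896169083 − 8.0767030328)/(8 − 1) = 8.3200331762
Correction |R − A(h/2)| = 3.042e-02; gap |A(h/2) − A(h)| = 2.129e-01.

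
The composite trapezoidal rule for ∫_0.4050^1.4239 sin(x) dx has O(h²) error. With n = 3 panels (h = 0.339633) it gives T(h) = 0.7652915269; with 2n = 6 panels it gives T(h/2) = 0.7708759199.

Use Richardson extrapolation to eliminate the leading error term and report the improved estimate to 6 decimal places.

Order 2 gives 2^r = 4 and 2^r − 1 = 3.
Top: 4(0.7708759199) − (0.7652915269) = 2.3182121527
2.3182121527 ÷ 3 = 0.7727373842

0.772737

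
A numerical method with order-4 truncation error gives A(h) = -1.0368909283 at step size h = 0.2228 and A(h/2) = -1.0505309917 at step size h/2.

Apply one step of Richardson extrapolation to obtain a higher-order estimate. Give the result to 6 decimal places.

-1.051440

With r = 4 the leading error scales as h^4, so the weight is 2^4 = 16.
Numerator 16*A(h/2) − A(h) = 16*(-1.0505309917) − (-1.0368909283) = -15.7716049389
Extrapolated: (-15.7716049389) / 15 = -1.0514403293
Gap between inputs: 1.364e-02; correction applied: −0.0009093376.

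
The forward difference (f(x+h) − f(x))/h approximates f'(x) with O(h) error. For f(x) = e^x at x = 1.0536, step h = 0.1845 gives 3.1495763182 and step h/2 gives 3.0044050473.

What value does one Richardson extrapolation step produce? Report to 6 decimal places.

2.859234

With r = 1 the leading error scales as h^1, so the weight is 2^1 = 2.
Numerator 2×A(h/2) − A(h) = 2×3.0044050473 − 3.1495763182 = 2.8592337764
Denominator 2 − 1 = 1.
(2×3.0044050473 − 3.1495763182)/(2 − 1) = 2.8592337764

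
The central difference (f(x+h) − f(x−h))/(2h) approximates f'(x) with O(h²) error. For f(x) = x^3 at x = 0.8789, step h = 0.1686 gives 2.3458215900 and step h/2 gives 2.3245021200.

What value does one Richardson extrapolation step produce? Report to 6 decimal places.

The method has order 2: 2^2 = 4.
A(h/2) − A(h) = 2.3245021200 − 2.3458215900 = -0.0213194700
Correction (A(h/2) − A(h))/(4 − 1) = (-0.0213194700)/3 = -0.0071064900
R = A(h/2) + (A(h/2) − A(h))/3 = 2.3245021200 − 0.0071064900 = 2.3173956300
Shift from A(h/2): −0.0071064900.

2.317396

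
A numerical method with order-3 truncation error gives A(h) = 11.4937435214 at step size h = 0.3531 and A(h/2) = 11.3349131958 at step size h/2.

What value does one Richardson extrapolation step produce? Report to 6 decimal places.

Error is O(h^3); halving h shrinks it by 2^3 = 8.
A(h/2) − A(h) = 11.3349131958 − 11.4937435214 = -0.1588303256
Divide by 2^3 − 1 = 7: (-0.1588303256)/7 = -0.0226900465
R = 11.3349131958 − 0.0226900465 = 11.3122231493

11.312223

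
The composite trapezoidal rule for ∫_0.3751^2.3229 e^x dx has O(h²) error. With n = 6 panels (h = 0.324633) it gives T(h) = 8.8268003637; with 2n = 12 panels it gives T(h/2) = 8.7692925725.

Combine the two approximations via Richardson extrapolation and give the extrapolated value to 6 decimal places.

8.750123

The method has order 2: 2^2 = 4.
4·8.7692925725 = 35.0771702900; 35.0771702900 − 8.8268003637 = 26.2503699263
Denominator 4 − 1 = 3.
(4·8.7692925725 − 8.8268003637)/(4 − 1) = 8.7501233088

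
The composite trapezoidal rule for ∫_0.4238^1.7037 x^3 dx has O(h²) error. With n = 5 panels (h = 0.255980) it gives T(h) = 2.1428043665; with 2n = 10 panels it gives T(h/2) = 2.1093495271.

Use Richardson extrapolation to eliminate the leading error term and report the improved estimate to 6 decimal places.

Order 2 gives 2^r = 4 and 2^r − 1 = 3.
Weighted: 8.4373981084 − 2.1428043665 = 6.2945937419
Denominator 4 − 1 = 3.
6.2945937419 ÷ 3 = 2.0981979140

2.098198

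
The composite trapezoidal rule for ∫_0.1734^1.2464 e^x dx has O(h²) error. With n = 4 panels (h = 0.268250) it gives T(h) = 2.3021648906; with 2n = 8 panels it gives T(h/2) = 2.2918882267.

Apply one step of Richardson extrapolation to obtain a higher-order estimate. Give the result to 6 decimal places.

2.288463

Leading term ∝ h^2; use weight 4 = 2^2.
4·2.2918882267 − 2.3021648906 = 6.8653880162
6.8653880162 ÷ 3 = 2.2884626721
Correction |R − A(h/2)| = 3.426e-03; gap |A(h/2) − A(h)| = 1.028e-02.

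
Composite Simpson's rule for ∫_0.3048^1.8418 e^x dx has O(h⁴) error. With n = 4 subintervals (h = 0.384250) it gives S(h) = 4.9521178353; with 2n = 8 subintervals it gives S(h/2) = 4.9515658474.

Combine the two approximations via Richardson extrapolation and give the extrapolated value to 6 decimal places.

r = 4, so 2^r = 16.
2^4·A(h/2) = 79.2250535584; minus A(h) gives 74.2729357231.
R = 74.2729357231/15 = 4.9515290482

4.951529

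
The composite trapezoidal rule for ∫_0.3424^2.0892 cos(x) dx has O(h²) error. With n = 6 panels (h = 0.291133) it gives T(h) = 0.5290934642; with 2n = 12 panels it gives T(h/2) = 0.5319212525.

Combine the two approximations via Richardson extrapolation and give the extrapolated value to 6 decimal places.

0.532864

Leading term ∝ h^2; use weight 4 = 2^2.
Top: 4(0.5319212525) − (0.5290934642) = 1.5985915458
Divide by 2^2 − 1 = 3.
So the Richardson estimate is 0.5328638486.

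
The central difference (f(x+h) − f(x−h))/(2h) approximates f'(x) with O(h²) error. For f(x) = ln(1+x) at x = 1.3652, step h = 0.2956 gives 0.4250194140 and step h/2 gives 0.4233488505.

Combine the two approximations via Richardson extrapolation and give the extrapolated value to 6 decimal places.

0.422792

With r = 2 the leading error scales as h^2, so the weight is 2^2 = 4.
Difference of the inputs: 0.4233488505 − 0.4250194140 = -0.0016705635
Divide by 2^2 − 1 = 3: (-0.0016705635)/3 = -0.0005568545
R = A(h/2) + (A(h/2) − A(h))/3 = 0.4233488505 − 0.0005568545 = 0.4227919960
Correction |R − A(h/2)| = 5.569e-04; gap |A(h/2) − A(h)| = 1.671e-03.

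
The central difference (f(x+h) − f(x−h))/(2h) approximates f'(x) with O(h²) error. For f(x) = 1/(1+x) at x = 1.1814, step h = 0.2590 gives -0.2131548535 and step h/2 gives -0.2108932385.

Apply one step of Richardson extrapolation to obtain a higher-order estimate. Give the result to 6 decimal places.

-0.210139

Error is O(h^2); halving h shrinks it by 2^2 = 4.
Difference of the inputs: -0.2108932385 − (-0.2131548535) = 0.0022616150
Divide by 2^2 − 1 = 3: 0.0022616150/3 = 0.0007538717
R = -0.2108932385 + 0.0007538717 = -0.2101393668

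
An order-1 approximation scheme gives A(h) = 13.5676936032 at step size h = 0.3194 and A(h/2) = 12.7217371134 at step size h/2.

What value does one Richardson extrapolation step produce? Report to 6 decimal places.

11.875781

Method order is 1; weight 2^1 = 2.
2×12.7217371134 = 25.4434742268; subtract 13.5676936032 → 11.8757806236
Extrapolated: 11.8757806236 / 1 = 11.8757806236
Correction |R − A(h/2)| = 8.460e-01; gap |A(h/2) − A(h)| = 8.460e-01.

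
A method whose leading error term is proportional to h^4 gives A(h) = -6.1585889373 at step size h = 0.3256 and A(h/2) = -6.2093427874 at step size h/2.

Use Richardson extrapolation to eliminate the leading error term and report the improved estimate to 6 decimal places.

-6.212726

r = 4: numerator weight 16, denominator 15.
Top: 16(-6.2093427874) − (-6.1585889373) = -93.1908956611
Extrapolated: (-93.1908956611) / 15 = -6.2127263774
Correction |R − A(h/2)| = 3.384e-03; gap |A(h/2) − A(h)| = 5.075e-02.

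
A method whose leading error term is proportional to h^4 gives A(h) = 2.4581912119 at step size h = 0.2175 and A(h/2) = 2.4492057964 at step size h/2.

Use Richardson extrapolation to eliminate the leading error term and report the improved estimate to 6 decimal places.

Error is O(h^4); halving h shrinks it by 2^4 = 16.
Difference of the inputs: 2.4492057964 − 2.4581912119 = -0.0089854155
Divide by 2^4 − 1 = 15: (-0.0089854155)/15 = -0.0005990277
R = A(h/2) + (A(h/2) − A(h))/15 = 2.4492057964 − 0.0005990277 = 2.4486067687
Correction |R − A(h/2)| = 5.990e-04; gap |A(h/2) − A(h)| = 8.985e-03.

2.448607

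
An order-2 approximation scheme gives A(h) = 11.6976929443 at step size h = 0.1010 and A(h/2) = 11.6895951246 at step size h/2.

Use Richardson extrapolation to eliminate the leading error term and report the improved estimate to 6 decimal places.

11.686896

Order 2 gives 2^r = 4 and 2^r − 1 = 3.
A(h/2) − A(h) = 11.6895951246 − 11.6976929443 = -0.0080978197
Correction (A(h/2) − A(h))/(4 − 1) = (-0.0080978197)/3 = -0.0026992732
R = 11.6895951246 − 0.0026992732 = 11.6868958514
Correction |R − A(h/2)| = 2.699e-03; gap |A(h/2) − A(h)| = 8.098e-03.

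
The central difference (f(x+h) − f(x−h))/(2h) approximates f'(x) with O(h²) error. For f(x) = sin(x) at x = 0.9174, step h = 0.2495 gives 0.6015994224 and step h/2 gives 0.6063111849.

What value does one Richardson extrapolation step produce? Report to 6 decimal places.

0.607882

r = 2, so 2^r = 4.
Weighted: 2.4252447396 − 0.6015994224 = 1.8236453172
Divide by 2^2 − 1 = 3.
R = 1.8236453172/3 = 0.6078817724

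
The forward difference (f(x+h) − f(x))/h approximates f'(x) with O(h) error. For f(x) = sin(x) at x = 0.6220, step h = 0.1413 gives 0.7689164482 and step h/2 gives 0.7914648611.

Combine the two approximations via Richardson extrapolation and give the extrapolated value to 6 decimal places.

0.814013

Order 1 gives 2^r = 2 and 2^r − 1 = 1.
2×0.7914648611 = 1.5829297222; subtract 0.7689164482 → 0.8140132740
Divide by 2^1 − 1 = 1.
Result: 0.8140132740
Shift from A(h/2): +0.0225484129.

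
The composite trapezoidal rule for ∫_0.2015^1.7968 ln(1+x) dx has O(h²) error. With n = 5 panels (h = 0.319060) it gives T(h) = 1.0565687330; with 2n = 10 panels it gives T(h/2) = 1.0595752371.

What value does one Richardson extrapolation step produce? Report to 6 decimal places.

1.060577

r = 2, so 2^r = 4.
Difference of the inputs: 1.0595752371 − 1.0565687330 = 0.0030065041
Divide by 2^2 − 1 = 3: 0.0030065041/3 = 0.0010021680
R = A(h/2) + (A(h/2) − A(h))/3 = 1.0595752371 + 0.0010021680 = 1.0605774051
Correction |R − A(h/2)| = 1.002e-03; gap |A(h/2) − A(h)| = 3.007e-03.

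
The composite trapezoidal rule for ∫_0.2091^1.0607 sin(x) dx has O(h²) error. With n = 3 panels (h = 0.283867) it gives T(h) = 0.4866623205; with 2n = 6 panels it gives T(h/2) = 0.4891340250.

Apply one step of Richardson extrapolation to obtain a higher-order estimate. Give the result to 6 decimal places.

0.489958

Leading term ∝ h^2; use weight 4 = 2^2.
Numerator 4×A(h/2) − A(h) = 4×0.4891340250 − 0.4866623205 = 1.4698737795
R = 1.4698737795/3 = 0.4899579265
Shift from A(h/2): +0.0008239015.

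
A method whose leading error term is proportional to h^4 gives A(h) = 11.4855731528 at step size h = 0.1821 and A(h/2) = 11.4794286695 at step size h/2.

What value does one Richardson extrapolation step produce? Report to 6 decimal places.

The method has order 4: 2^4 = 16.
16 × 11.4794286695 = 183.6708587120; 183.6708587120 − 11.4855731528 = 172.1852855592
Denominator 16 − 1 = 15.
So the Richardson estimate is 11.4790190373.
Shift from A(h/2): −0.0004096322.

11.479019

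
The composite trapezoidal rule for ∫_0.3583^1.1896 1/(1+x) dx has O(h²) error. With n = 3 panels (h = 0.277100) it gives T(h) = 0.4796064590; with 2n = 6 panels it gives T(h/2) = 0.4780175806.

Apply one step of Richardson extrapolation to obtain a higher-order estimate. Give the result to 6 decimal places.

0.477488

The method has order 2: 2^2 = 4.
Top: 4(0.4780175806) − (0.4796064590) = 1.4324638634
Denominator 4 − 1 = 3.
(4·0.4780175806 − 0.4796064590)/(4 − 1) = 0.4774879545
Shift from A(h/2): −0.0005296261.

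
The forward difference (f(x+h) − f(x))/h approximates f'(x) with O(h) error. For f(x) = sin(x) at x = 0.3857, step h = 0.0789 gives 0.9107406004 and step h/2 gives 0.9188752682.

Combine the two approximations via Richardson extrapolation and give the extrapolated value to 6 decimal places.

Order 1 gives 2^r = 2 and 2^r − 1 = 1.
2 × 0.9188752682 = 1.8377505364; 1.8377505364 − 0.9107406004 = 0.9270099360
0.9270099360 ÷ 1 = 0.9270099360
Gap between inputs: 8.135e-03; correction applied: +0.0081346678.

0.927010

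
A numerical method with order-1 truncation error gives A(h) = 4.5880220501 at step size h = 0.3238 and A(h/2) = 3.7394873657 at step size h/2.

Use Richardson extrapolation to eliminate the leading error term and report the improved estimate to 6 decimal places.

2.890953

Leading term ∝ h^1; use weight 2 = 2^1.
A(h/2) − A(h) = 3.7394873657 − 4.5880220501 = -0.8485346844
Correction (A(h/2) − A(h))/(2 − 1) = (-0.8485346844)/1 = -0.8485346844
R = 3.7394873657 − 0.8485346844 = 2.8909526813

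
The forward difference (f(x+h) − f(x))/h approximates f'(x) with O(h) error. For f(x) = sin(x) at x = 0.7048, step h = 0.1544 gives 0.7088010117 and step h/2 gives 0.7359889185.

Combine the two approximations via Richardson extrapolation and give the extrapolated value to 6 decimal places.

0.763177

Error is O(h^1); halving h shrinks it by 2^1 = 2.
2^1*A(h/2) = 1.4719778370; minus A(h) gives 0.7631768253.
Divide by 2^1 − 1 = 1.
Result: 0.7631768253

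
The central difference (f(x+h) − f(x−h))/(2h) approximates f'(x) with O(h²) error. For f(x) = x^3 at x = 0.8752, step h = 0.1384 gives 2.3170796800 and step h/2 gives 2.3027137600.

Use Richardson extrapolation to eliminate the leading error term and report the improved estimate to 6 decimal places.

With r = 2 the leading error scales as h^2, so the weight is 2^2 = 4.
4 × 2.3027137600 = 9.2108550400; 9.2108550400 − 2.3170796800 = 6.8937753600
Divide by 2^2 − 1 = 3.
6.8937753600 ÷ 3 = 2.2979251200
Gap between inputs: 1.437e-02; correction applied: −0.0047886400.

2.297925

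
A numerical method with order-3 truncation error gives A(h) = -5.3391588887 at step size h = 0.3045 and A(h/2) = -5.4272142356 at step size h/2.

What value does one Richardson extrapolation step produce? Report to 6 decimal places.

-5.439794

r = 3: numerator weight 8, denominator 7.
8·(-5.4272142356) = -43.4177138848; (-43.4177138848) − (-5.3391588887) = -38.0785549961
Extrapolated: (-38.0785549961) / 7 = -5.4397935709
Gap between inputs: 8.806e-02; correction applied: −0.0125793353.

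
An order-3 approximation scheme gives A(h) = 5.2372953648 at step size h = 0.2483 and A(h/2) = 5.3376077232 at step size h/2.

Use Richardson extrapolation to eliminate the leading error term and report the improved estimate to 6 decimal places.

5.351938

The method has order 3: 2^3 = 8.
8·5.3376077232 = 42.7008617856; 42.7008617856 − 5.2372953648 = 37.4635664208
Divide by 2^3 − 1 = 7.
Extrapolated: 37.4635664208 / 7 = 5.3519380601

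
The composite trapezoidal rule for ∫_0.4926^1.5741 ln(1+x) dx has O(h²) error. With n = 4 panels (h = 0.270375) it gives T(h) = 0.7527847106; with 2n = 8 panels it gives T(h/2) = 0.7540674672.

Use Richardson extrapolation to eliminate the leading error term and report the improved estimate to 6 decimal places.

0.754495

r = 2: numerator weight 4, denominator 3.
Numerator 4×A(h/2) − A(h) = 4×0.7540674672 − 0.7527847106 = 2.2634851582
Divide by 2^2 − 1 = 3.
(4×0.7540674672 − 0.7527847106)/(4 − 1) = 0.7544950527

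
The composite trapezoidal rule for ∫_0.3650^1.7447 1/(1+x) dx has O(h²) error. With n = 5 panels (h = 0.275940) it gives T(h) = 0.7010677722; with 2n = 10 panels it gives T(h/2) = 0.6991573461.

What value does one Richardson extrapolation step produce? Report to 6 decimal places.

0.698521

Order 2 gives 2^r = 4 and 2^r − 1 = 3.
A(h/2) − A(h) = 0.6991573461 − 0.7010677722 = -0.0019104261
Correction (A(h/2) − A(h))/(4 − 1) = (-0.0019104261)/3 = -0.0006368087
R = 0.6991573461 − 0.0006368087 = 0.6985205374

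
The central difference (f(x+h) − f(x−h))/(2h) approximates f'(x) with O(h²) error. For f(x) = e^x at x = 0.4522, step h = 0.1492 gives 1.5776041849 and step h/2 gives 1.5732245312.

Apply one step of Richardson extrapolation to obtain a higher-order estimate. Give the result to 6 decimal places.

r = 2, so 2^r = 4.
Top: 4(1.5732245312) − (1.5776041849) = 4.7152939399
Extrapolated: 4.7152939399 / 3 = 1.5717646466
Correction |R − A(h/2)| = 1.460e-03; gap |A(h/2) − A(h)| = 4.380e-03.

1.571765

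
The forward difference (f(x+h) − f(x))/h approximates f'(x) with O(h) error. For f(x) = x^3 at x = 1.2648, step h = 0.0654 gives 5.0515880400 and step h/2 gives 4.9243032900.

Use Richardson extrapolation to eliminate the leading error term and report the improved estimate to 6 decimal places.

4.797019

Method order is 1; weight 2^1 = 2.
2^1×A(h/2) = 9.8486065800; minus A(h) gives 4.7970185400.
Divide by 2^1 − 1 = 1.
So the Richardson estimate is 4.7970185400.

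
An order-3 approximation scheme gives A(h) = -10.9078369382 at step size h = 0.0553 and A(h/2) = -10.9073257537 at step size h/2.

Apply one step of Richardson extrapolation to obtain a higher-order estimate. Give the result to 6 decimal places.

The method has order 3: 2^3 = 8.
Top: 8(-10.9073257537) − (-10.9078369382) = -76.3507690914
Denominator 8 − 1 = 7.
(-76.3507690914) ÷ 7 = -10.9072527273

-10.907253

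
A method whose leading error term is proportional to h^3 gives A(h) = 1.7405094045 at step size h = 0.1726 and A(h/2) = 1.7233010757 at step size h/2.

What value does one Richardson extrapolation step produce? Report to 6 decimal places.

1.720843

With r = 3 the leading error scales as h^3, so the weight is 2^3 = 8.
8*1.7233010757 = 13.7864086056; subtract 1.7405094045 → 12.0458992011
(8*1.7233010757 − 1.7405094045)/(8 − 1) = 1.7208427430
Gap between inputs: 1.721e-02; correction applied: −0.0024583327.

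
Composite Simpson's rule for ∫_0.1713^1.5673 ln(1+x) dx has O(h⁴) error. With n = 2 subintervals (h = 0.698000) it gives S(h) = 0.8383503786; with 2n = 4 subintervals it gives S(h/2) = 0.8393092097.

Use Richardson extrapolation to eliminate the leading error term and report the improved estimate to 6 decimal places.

Leading term ∝ h^4; use weight 16 = 2^4.
Weighted: 13.4289473552 − 0.8383503786 = 12.5905969766
(16·0.8393092097 − 0.8383503786)/(16 − 1) = 0.8393731318
Correction |R − A(h/2)| = 6.392e-05; gap |A(h/2) − A(h)| = 9.588e-04.

0.839373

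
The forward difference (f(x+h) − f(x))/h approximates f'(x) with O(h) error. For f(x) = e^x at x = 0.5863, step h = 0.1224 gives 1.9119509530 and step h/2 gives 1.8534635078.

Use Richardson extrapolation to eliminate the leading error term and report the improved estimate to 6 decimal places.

1.794976

Leading term ∝ h^1; use weight 2 = 2^1.
2*1.8534635078 − 1.9119509530 = 1.7949760626
Denominator 2 − 1 = 1.
1.7949760626 ÷ 1 = 1.7949760626
Shift from A(h/2): −0.0584874452.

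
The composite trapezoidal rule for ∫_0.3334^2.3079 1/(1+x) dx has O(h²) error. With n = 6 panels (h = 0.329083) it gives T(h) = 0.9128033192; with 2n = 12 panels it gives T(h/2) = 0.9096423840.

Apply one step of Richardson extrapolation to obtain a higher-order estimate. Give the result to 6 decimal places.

r = 2: numerator weight 4, denominator 3.
A(h/2) − A(h) = 0.9096423840 − 0.9128033192 = -0.0031609352
Divide by 2^2 − 1 = 3: (-0.0031609352)/3 = -0.0010536451
R = 0.9096423840 − 0.0010536451 = 0.9085887389
Gap between inputs: 3.161e-03; correction applied: −0.0010536451.

0.908589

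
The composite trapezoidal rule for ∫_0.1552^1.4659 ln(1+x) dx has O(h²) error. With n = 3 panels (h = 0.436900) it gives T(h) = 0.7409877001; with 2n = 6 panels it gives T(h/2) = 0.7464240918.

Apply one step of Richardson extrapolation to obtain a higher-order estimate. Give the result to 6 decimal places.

With r = 2 the leading error scales as h^2, so the weight is 2^2 = 4.
Weighted: 2.9856963672 − 0.7409877001 = 2.2447086671
Extrapolated: 2.2447086671 / 3 = 0.7482362224

0.748236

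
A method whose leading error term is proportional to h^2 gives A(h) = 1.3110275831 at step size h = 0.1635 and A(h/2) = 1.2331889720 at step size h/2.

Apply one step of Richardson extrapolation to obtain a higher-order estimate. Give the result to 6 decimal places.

1.207243

r = 2: numerator weight 4, denominator 3.
4 × 1.2331889720 − 1.3110275831 = 3.6217283049
Extrapolated: 3.6217283049 / 3 = 1.2072427683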